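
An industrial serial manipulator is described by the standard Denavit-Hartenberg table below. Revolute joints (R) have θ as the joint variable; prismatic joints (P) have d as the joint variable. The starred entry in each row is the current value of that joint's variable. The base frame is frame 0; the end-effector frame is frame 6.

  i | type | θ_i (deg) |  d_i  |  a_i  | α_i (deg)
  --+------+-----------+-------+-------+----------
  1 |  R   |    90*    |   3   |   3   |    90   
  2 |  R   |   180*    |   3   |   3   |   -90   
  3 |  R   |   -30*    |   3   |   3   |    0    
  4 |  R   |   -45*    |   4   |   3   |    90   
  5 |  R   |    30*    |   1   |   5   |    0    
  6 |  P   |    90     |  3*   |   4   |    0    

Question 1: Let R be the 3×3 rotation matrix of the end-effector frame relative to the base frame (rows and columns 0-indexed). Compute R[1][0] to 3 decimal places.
0.129

End-effector x-axis (col 0 of R) = (-0.4830,0.1294,-0.8660)
R[1][0] = 0.1294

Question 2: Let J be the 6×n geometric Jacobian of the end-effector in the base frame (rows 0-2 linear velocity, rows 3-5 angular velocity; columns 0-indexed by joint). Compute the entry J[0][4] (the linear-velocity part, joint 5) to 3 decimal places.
-5.761

axis z_4 = (0.2588,0.9659,-0.0000); lever o_n−o_4 = (3.2860,3.2606,-5.9641)
cross product → J_v[:, 4] = (-5.7609,1.5436,-2.3301)
J_ω[:, 4] = z_4
entry J[0][4] = -5.7609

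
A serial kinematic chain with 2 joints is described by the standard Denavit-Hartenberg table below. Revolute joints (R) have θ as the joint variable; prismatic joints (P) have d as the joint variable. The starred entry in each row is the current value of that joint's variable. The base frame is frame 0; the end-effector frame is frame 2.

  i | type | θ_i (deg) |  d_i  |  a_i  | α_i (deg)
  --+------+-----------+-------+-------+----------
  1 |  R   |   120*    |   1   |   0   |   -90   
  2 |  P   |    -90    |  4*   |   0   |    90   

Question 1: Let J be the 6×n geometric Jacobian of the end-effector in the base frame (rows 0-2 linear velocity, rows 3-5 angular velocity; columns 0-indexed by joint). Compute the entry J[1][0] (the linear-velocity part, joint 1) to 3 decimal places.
axis z_0 = ẑ; lever o_n−o_0 = (-3.4641,-2.0000,1.0000)
cross product → J_v[:, 0] = (2.0000,-3.4641,0.0000)
J_ω[:, 0] = z_0
entry J[1][0] = -3.4641

-3.464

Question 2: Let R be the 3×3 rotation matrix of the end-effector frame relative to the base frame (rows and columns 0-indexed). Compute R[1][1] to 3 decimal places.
-0.500

End-effector y-axis (col 1 of R) = (-0.8660,-0.5000,0.0000)
R[1][1] = -0.5000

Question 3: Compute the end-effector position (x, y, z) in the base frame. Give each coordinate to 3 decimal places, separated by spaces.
after link 1: o_1 = (0.0000, 0.0000, 1.0000)
after link 2: o_2 = (-3.4641, -2.0000, 1.0000)

-3.464 -2.000 1.000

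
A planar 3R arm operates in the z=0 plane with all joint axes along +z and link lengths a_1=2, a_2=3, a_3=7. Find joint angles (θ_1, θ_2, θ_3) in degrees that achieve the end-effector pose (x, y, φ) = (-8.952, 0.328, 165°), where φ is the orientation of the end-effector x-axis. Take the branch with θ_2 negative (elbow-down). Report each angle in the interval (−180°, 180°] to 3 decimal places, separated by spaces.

wrist centre = target − a_3·(cos φ, sin φ) = (-2.1905, -1.4837)
cos θ_2 = (6.9998−2²−3²)/(2·2·3) = -0.5000; θ_2 = -120.0009° (elbow-down)
β = atan2(-1.4837,-2.1905) = -145.8885°; ψ = atan2(-2.5981,0.5000) = -79.1074°
θ_1 = β − ψ = -66.7812°
θ_3 = φ − θ_1 − θ_2 = -8.2180° (wrapped to (-180°,180°])

-66.781 -120.001 -8.218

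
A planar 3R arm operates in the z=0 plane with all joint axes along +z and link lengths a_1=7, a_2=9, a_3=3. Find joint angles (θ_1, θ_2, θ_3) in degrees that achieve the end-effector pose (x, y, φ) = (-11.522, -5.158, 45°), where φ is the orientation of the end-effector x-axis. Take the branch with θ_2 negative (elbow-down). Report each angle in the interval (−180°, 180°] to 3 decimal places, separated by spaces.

wrist centre = target − a_3·(cos φ, sin φ) = (-13.6433, -7.2793)
cos θ_2 = (239.1287−7²−9²)/(2·7·9) = 0.8661; θ_2 = -29.9914° (elbow-down)
β = atan2(-7.2793,-13.6433) = -151.9181°; ψ = atan2(-4.4988,14.7949) = -16.9134°
θ_1 = β − ψ = -135.0047°
θ_3 = φ − θ_1 − θ_2 = -150.0040° (wrapped to (-180°,180°])

-135.005 -29.991 -150.004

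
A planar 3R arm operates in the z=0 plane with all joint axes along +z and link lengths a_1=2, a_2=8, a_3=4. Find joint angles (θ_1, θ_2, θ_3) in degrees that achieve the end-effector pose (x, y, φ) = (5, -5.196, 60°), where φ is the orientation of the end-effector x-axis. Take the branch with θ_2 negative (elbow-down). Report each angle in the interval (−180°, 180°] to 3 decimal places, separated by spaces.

-21.782 -60.005 141.787

wrist centre = target − a_3·(cos φ, sin φ) = (3.0000, -8.6601)
cos θ_2 = (83.9974−2²−8²)/(2·2·8) = 0.4999; θ_2 = -60.0055° (elbow-down)
β = atan2(-8.6601,3.0000) = -70.8931°; ψ = atan2(-6.9286,5.9993) = -49.1113°
θ_1 = β − ψ = -21.7818°
θ_3 = φ − θ_1 − θ_2 = 141.7873° (wrapped to (-180°,180°])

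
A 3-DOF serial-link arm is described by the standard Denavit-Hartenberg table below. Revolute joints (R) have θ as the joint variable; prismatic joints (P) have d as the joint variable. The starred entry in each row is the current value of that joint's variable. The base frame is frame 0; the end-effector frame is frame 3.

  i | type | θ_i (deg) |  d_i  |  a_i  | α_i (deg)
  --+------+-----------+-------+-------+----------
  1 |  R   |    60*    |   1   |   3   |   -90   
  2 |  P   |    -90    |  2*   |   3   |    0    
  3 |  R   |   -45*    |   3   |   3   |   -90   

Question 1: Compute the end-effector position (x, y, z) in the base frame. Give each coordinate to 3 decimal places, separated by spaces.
after link 1: o_1 = (1.5000, 2.5981, 1.0000)
after link 2: o_2 = (-0.2321, 3.5981, 4.0000)
after link 3: o_3 = (-3.8908, 3.2610, 6.1213)

-3.891 3.261 6.121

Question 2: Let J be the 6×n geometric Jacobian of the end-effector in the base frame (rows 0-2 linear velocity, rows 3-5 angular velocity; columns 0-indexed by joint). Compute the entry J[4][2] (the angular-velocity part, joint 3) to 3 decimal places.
axis z_2 = (-0.8660,0.5000,0.0000); lever o_n−o_2 = (-3.6587,-0.3371,2.1213)
cross product → J_v[:, 2] = (1.0607,1.8371,2.1213)
J_ω[:, 2] = z_2
entry J[4][2] = 0.5000

0.500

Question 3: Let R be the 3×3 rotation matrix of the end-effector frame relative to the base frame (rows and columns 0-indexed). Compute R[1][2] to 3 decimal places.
End-effector z-axis (col 2 of R) = (0.3536,0.6124,0.7071)
R[1][2] = 0.6124

0.612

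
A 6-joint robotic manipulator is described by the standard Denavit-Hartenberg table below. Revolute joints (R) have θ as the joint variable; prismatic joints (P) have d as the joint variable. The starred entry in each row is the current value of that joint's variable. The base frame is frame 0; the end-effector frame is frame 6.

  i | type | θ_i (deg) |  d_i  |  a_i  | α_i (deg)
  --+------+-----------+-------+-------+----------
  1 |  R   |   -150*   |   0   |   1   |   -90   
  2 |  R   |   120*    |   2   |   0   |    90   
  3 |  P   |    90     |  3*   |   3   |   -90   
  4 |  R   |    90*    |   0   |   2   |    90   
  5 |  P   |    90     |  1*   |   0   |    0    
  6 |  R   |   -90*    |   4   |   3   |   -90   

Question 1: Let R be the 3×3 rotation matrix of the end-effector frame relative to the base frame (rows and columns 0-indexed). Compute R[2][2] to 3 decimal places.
End-effector z-axis (col 2 of R) = (-0.4330,-0.2500,0.8660)
R[2][2] = 0.8660

0.866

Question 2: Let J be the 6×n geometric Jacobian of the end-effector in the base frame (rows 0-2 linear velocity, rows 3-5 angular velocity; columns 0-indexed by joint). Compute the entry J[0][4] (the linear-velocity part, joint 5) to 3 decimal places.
prismatic axis z_4 = (0.5000,-0.8660,0.0000)
J_v[:, 4] = z_4; J_ω[:, 4] = (0,0,0)
entry J[0][4] = 0.5000

0.500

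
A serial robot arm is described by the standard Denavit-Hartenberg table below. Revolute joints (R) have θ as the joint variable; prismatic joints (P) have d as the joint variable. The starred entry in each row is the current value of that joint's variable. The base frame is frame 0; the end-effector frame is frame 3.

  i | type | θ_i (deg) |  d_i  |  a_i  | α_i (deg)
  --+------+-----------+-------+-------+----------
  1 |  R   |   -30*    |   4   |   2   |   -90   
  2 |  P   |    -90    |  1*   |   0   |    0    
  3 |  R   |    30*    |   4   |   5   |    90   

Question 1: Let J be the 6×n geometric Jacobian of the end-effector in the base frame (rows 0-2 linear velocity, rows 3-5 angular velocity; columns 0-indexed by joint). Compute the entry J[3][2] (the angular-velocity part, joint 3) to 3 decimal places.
0.500

axis z_2 = (0.5000,0.8660,0.0000); lever o_n−o_2 = (4.1651,2.2141,4.3301)
cross product → J_v[:, 2] = (3.7500,-2.1651,-2.5000)
J_ω[:, 2] = z_2
entry J[3][2] = 0.5000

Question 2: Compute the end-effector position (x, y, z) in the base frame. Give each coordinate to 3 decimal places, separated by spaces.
6.397 2.080 8.330

after link 1: o_1 = (1.7321, -1.0000, 4.0000)
after link 2: o_2 = (2.2321, -0.1340, 4.0000)
after link 3: o_3 = (6.3971, 2.0801, 8.3301)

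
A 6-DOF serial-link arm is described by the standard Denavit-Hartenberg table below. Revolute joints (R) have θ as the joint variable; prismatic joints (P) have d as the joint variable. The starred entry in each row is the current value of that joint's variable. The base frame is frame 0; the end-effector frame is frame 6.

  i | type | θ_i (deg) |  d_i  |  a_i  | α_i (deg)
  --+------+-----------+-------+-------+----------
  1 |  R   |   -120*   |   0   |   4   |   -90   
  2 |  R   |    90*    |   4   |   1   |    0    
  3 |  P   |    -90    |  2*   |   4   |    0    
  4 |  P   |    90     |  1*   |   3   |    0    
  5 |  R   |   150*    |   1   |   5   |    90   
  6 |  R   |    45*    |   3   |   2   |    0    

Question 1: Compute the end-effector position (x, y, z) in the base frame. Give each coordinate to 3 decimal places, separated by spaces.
after link 1: o_1 = (-2.0000, -3.4641, 0.0000)
after link 2: o_2 = (1.4641, -5.4641, -1.0000)
after link 3: o_3 = (1.1962, -9.9282, -1.0000)
after link 4: o_4 = (2.0622, -10.4282, -4.0000)
after link 5: o_5 = (4.1782, -8.7631, 0.3301)
after link 6: o_6 = (7.0555, -6.6079, 0.0549)

7.056 -6.608 0.055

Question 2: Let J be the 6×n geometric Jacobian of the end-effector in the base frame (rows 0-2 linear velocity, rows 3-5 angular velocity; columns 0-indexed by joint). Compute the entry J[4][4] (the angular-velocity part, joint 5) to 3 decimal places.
-0.500

axis z_4 = (0.8660,-0.5000,0.0000); lever o_n−o_4 = (4.9934,3.8203,4.0549)
cross product → J_v[:, 4] = (-2.0274,-3.5116,5.8052)
J_ω[:, 4] = z_4
entry J[4][4] = -0.5000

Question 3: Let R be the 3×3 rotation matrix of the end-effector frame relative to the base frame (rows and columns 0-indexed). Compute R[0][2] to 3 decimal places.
End-effector z-axis (col 2 of R) = (0.4330,0.7500,-0.5000)
R[0][2] = 0.4330

0.433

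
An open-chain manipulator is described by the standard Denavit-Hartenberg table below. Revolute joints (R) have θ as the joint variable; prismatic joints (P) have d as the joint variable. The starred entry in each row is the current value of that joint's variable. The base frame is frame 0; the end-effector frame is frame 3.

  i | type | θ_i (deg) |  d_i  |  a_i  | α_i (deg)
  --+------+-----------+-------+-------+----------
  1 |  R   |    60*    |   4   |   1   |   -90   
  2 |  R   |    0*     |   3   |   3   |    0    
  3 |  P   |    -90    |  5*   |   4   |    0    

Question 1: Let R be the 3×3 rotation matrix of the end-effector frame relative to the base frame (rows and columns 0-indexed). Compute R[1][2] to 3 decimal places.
End-effector z-axis (col 2 of R) = (-0.8660,0.5000,0.0000)
R[1][2] = 0.5000

0.500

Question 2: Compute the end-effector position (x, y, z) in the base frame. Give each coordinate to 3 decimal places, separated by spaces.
-4.928 7.464 8.000

after link 1: o_1 = (0.5000, 0.8660, 4.0000)
after link 2: o_2 = (-0.5981, 4.9641, 4.0000)
after link 3: o_3 = (-4.9282, 7.4641, 8.0000)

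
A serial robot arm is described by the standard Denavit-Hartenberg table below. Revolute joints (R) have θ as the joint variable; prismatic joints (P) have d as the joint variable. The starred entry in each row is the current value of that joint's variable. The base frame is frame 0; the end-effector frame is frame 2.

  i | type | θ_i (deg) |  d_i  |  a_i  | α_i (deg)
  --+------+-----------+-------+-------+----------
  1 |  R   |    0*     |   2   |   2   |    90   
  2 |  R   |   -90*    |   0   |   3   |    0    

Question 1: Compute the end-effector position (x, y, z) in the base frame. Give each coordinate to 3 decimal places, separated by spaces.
2.000 -0.000 -1.000

after link 1: o_1 = (2.0000, 0.0000, 2.0000)
after link 2: o_2 = (2.0000, -0.0000, -1.0000)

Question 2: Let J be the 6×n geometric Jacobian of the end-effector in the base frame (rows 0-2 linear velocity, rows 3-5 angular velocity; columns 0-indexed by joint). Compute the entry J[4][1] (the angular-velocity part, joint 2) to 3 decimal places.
-1.000

axis z_1 = (0.0000,-1.0000,0.0000); lever o_n−o_1 = (0.0000,-0.0000,-3.0000)
cross product → J_v[:, 1] = (3.0000,0.0000,0.0000)
J_ω[:, 1] = z_1
entry J[4][1] = -1.0000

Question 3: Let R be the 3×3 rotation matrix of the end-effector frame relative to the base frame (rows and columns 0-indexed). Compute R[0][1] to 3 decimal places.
1.000

End-effector y-axis (col 1 of R) = (1.0000,0.0000,0.0000)
R[0][1] = 1.0000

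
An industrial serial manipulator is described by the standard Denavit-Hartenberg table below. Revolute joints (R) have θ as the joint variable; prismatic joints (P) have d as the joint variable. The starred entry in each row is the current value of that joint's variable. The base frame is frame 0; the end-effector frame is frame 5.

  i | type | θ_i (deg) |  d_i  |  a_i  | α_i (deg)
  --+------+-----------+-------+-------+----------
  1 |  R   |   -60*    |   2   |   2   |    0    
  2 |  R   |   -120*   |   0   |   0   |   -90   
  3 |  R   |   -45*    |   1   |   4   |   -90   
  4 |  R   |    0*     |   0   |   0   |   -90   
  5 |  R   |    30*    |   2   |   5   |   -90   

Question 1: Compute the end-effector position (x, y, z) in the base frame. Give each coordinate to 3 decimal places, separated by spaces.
after link 1: o_1 = (1.0000, -1.7321, 2.0000)
after link 2: o_2 = (1.0000, -1.7321, 2.0000)
after link 3: o_3 = (-1.8284, -2.7321, 4.8284)
after link 4: o_4 = (-1.8284, -2.7321, 4.8284)
after link 5: o_5 = (-3.1225, -0.7321, 9.6581)

-3.123 -0.732 9.658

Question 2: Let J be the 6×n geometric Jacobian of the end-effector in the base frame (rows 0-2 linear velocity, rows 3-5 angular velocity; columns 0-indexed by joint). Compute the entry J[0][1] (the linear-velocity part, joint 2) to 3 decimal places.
-1.000

axis z_1 = (0.0000,0.0000,1.0000); lever o_n−o_1 = (-4.1225,1.0000,7.6581)
cross product → J_v[:, 1] = (-1.0000,-4.1225,0.0000)
J_ω[:, 1] = z_1
entry J[0][1] = -1.0000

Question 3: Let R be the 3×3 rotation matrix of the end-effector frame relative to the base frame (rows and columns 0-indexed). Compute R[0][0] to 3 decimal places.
End-effector x-axis (col 0 of R) = (-0.2588,0.0000,0.9659)
R[0][0] = -0.2588

-0.259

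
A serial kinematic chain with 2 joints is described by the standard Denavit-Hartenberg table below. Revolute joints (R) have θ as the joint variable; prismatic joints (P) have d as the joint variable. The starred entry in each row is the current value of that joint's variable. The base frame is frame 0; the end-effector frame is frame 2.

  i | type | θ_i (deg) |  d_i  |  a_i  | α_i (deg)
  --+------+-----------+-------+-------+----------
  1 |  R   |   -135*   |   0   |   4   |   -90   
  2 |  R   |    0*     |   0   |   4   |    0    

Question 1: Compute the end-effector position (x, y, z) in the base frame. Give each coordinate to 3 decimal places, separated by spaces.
-5.657 -5.657 0.000

after link 1: o_1 = (-2.8284, -2.8284, 0.0000)
after link 2: o_2 = (-5.6569, -5.6569, 0.0000)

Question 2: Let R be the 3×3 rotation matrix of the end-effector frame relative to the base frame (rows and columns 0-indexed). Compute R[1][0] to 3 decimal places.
-0.707

End-effector x-axis (col 0 of R) = (-0.7071,-0.7071,0.0000)
R[1][0] = -0.7071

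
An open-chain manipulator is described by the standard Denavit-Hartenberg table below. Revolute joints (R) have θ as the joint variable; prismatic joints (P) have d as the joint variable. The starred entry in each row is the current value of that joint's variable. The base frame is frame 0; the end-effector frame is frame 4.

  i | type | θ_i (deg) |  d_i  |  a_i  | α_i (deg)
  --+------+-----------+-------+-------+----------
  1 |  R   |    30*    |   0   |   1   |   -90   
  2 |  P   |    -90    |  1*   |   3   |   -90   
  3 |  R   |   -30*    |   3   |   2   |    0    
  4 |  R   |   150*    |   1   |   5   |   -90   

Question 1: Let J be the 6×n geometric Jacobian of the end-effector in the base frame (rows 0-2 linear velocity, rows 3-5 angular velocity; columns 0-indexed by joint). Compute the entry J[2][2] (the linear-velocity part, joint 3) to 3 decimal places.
axis z_2 = (0.8660,0.5000,-0.0000); lever o_n−o_2 = (5.1292,-0.8840,-0.7679)
cross product → J_v[:, 2] = (-0.3840,0.6651,-3.3301)
J_ω[:, 2] = z_2
entry J[2][2] = -3.3301

-3.330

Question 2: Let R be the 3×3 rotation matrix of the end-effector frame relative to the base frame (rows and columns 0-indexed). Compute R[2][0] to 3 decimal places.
End-effector x-axis (col 0 of R) = (0.4330,-0.7500,-0.5000)
R[2][0] = -0.5000

-0.500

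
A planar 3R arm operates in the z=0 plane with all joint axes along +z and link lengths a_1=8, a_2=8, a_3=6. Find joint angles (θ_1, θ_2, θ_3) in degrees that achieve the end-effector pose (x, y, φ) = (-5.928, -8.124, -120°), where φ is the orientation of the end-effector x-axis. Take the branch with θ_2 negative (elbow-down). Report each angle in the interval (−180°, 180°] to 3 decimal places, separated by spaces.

wrist centre = target − a_3·(cos φ, sin φ) = (-2.9280, -2.9278)
cos θ_2 = (17.1455−8²−8²)/(2·8·8) = -0.8661; θ_2 = -150.0029° (elbow-down)
β = atan2(-2.9278,-2.9280) = -135.0015°; ψ = atan2(-3.9996,1.0716) = -75.0015°
θ_1 = β − ψ = -60.0000°
θ_3 = φ − θ_1 − θ_2 = 90.0030° (wrapped to (-180°,180°])

-60.000 -150.003 90.003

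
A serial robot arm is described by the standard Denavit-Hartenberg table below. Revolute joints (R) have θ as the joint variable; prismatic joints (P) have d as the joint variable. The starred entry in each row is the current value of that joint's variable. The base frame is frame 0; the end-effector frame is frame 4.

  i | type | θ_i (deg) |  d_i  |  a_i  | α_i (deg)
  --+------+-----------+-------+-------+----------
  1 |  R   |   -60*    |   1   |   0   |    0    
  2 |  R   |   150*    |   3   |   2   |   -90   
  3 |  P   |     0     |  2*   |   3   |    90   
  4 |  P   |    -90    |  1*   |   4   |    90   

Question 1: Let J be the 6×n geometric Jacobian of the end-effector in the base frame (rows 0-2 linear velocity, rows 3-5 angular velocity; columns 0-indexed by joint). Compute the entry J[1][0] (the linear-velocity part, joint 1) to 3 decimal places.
axis z_0 = ẑ; lever o_n−o_0 = (2.0000,5.0000,5.0000)
cross product → J_v[:, 0] = (-5.0000,2.0000,0.0000)
J_ω[:, 0] = z_0
entry J[1][0] = 2.0000

2.000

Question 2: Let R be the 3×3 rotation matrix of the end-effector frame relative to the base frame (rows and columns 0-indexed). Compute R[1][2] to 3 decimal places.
-1.000

End-effector z-axis (col 2 of R) = (0.0000,-1.0000,0.0000)
R[1][2] = -1.0000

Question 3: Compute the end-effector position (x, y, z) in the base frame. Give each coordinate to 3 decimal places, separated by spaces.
2.000 5.000 5.000

after link 1: o_1 = (0.0000, 0.0000, 1.0000)
after link 2: o_2 = (-0.0000, 2.0000, 4.0000)
after link 3: o_3 = (-2.0000, 5.0000, 4.0000)
after link 4: o_4 = (2.0000, 5.0000, 5.0000)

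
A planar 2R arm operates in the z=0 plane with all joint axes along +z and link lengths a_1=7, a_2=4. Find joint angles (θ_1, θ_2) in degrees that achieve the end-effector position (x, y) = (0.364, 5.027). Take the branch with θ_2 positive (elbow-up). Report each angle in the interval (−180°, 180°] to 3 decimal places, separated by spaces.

cos θ_2 = (25.4032−7²−4²)/(2·7·4) = -0.7071; θ_2 = 134.9983° (elbow-up)
β = atan2(5.0270,0.3640) = 85.8585°; ψ = atan2(2.8285,4.1717) = 34.1385°
θ_1 = β − ψ = 51.7200°

51.720 134.998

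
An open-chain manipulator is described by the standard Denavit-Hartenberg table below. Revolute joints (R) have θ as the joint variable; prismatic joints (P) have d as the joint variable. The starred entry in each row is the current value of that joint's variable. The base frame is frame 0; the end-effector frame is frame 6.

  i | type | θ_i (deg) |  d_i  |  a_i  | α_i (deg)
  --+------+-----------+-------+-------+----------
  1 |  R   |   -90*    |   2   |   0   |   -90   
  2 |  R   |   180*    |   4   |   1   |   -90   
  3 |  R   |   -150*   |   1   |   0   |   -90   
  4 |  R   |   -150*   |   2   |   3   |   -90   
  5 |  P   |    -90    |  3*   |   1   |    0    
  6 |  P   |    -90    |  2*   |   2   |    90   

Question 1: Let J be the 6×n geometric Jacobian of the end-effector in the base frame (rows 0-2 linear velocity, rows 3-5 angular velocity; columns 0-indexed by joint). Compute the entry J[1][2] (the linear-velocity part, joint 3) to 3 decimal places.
3.415

axis z_2 = (-0.0000,0.0000,1.0000); lever o_n−o_2 = (3.4151,0.0849,5.8301)
cross product → J_v[:, 2] = (-0.0849,3.4151,-0.0000)
J_ω[:, 2] = z_2
entry J[1][2] = 3.4151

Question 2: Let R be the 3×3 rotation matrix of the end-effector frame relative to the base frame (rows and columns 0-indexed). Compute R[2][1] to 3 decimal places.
0.866

End-effector y-axis (col 1 of R) = (0.2500,-0.4330,0.8660)
R[2][1] = 0.8660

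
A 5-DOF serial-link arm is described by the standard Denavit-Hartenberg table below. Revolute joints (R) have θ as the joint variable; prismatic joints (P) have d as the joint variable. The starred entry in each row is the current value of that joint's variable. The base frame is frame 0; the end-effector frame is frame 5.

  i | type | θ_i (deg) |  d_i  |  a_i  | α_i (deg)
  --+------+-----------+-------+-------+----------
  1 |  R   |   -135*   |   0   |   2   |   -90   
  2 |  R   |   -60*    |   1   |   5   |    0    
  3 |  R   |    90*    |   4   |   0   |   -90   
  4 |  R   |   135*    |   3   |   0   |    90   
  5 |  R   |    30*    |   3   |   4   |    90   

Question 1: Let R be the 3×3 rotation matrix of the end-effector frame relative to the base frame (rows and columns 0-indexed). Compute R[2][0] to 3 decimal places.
-0.127

End-effector x-axis (col 0 of R) = (0.1188,0.9848,-0.1268)
R[2][0] = -0.1268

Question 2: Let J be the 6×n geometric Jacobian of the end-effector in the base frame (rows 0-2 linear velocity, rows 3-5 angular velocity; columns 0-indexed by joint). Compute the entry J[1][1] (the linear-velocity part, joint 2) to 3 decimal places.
-0.116

axis z_1 = (0.7071,-0.7071,0.0000); lever o_n−o_1 = (0.5044,-0.1025,0.1641)
cross product → J_v[:, 1] = (-0.1160,-0.1160,0.2842)
J_ω[:, 1] = z_1
entry J[1][1] = -0.1160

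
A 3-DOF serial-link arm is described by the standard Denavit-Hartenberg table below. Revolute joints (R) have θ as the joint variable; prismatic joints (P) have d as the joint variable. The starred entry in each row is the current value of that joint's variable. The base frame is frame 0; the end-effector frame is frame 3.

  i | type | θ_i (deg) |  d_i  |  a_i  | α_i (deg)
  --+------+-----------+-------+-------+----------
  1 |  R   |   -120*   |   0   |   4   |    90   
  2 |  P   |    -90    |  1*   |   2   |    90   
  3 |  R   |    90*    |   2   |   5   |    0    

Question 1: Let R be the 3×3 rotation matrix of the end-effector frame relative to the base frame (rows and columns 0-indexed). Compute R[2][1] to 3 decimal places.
1.000

End-effector y-axis (col 1 of R) = (0.0000,0.0000,1.0000)
R[2][1] = 1.0000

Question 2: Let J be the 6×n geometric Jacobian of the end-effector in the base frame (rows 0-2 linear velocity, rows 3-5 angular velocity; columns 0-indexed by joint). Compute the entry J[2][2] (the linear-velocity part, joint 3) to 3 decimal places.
5.000

axis z_2 = (0.5000,0.8660,-0.0000); lever o_n−o_2 = (-3.3301,4.2321,0.0000)
cross product → J_v[:, 2] = (0.0000,0.0000,5.0000)
J_ω[:, 2] = z_2
entry J[2][2] = 5.0000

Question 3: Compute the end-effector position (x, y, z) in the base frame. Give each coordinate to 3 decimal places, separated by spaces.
-6.196 1.268 -2.000

after link 1: o_1 = (-2.0000, -3.4641, 0.0000)
after link 2: o_2 = (-2.8660, -2.9641, -2.0000)
after link 3: o_3 = (-6.1962, 1.2679, -2.0000)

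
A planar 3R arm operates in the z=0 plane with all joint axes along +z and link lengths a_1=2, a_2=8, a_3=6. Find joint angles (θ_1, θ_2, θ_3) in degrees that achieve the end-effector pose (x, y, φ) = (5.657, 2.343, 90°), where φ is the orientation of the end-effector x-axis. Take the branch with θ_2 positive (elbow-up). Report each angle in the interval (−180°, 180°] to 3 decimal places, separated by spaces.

-155.753 134.993 110.760

wrist centre = target − a_3·(cos φ, sin φ) = (5.6570, -3.6570)
cos θ_2 = (45.3753−2²−8²)/(2·2·8) = -0.7070; θ_2 = 134.9931° (elbow-up)
β = atan2(-3.6570,5.6570) = -32.8809°; ψ = atan2(5.6575,-3.6562) = 122.8725°
θ_1 = β − ψ = -155.7534°
θ_3 = φ − θ_1 − θ_2 = 110.7603° (wrapped to (-180°,180°])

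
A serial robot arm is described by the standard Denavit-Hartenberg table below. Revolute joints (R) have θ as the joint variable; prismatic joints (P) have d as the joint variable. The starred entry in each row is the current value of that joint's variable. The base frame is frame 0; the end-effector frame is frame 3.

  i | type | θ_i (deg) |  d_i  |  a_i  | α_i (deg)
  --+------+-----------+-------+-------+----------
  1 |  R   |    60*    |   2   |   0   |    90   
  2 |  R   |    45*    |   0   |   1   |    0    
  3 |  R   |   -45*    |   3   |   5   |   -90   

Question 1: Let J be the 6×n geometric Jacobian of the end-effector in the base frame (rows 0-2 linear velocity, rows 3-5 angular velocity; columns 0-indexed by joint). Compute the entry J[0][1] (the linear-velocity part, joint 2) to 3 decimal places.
-0.354

axis z_1 = (0.8660,-0.5000,0.0000); lever o_n−o_1 = (5.4516,3.4425,0.7071)
cross product → J_v[:, 1] = (-0.3536,-0.6124,5.7071)
J_ω[:, 1] = z_1
entry J[0][1] = -0.3536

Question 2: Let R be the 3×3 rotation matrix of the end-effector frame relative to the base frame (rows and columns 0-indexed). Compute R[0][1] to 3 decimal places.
End-effector y-axis (col 1 of R) = (-0.8660,0.5000,0.0000)
R[0][1] = -0.8660

-0.866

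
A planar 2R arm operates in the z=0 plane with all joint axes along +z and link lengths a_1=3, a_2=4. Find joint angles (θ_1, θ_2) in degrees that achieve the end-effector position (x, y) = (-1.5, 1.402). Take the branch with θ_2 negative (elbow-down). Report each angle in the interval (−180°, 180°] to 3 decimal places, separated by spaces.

-120.003 -149.999

cos θ_2 = (4.2156−3²−4²)/(2·3·4) = -0.8660; θ_2 = -149.9990° (elbow-down)
β = atan2(1.4020,-1.5000) = 136.9341°; ψ = atan2(-2.0001,-0.4641) = -103.0630°
θ_1 = β − ψ = 239.9971°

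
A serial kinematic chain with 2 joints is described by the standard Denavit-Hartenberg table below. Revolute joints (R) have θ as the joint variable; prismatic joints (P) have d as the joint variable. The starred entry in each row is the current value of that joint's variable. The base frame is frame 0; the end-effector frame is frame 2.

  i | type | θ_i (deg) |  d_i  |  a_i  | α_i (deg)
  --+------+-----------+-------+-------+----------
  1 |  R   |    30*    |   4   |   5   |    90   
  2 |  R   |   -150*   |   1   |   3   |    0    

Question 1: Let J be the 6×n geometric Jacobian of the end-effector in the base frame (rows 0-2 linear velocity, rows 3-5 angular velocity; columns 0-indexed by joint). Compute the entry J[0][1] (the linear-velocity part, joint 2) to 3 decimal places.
axis z_1 = (0.5000,-0.8660,0.0000); lever o_n−o_1 = (-1.7500,-2.1651,-1.5000)
cross product → J_v[:, 1] = (1.2990,0.7500,-2.5981)
J_ω[:, 1] = z_1
entry J[0][1] = 1.2990

1.299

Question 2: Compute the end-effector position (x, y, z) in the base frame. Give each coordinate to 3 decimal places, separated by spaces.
after link 1: o_1 = (4.3301, 2.5000, 4.0000)
after link 2: o_2 = (2.5801, 0.3349, 2.5000)

2.580 0.335 2.500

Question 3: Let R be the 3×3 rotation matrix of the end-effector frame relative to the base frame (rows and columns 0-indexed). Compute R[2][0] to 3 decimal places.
-0.500

End-effector x-axis (col 0 of R) = (-0.7500,-0.4330,-0.5000)
R[2][0] = -0.5000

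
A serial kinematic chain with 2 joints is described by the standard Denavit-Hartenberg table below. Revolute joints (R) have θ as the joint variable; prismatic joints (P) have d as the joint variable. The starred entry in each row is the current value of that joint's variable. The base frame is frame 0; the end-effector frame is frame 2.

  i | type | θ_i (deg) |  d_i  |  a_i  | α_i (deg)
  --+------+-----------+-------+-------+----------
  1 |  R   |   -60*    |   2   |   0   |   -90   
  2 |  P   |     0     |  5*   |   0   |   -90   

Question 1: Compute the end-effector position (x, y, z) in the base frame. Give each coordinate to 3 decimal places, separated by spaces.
4.330 2.500 2.000

after link 1: o_1 = (0.0000, 0.0000, 2.0000)
after link 2: o_2 = (4.3301, 2.5000, 2.0000)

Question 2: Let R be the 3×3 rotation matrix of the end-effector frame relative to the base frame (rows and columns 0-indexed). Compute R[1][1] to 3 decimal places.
-0.500

End-effector y-axis (col 1 of R) = (-0.8660,-0.5000,-0.0000)
R[1][1] = -0.5000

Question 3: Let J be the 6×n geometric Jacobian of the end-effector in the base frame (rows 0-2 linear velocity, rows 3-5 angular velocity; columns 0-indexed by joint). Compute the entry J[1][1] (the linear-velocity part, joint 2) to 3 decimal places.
0.500

prismatic axis z_1 = (0.8660,0.5000,0.0000)
J_v[:, 1] = z_1; J_ω[:, 1] = (0,0,0)
entry J[1][1] = 0.5000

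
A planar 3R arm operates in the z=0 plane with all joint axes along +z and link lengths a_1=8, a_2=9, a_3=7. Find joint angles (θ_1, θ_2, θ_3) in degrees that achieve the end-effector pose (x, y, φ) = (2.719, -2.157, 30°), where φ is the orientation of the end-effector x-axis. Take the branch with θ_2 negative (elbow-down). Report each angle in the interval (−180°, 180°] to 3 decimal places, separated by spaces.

wrist centre = target − a_3·(cos φ, sin φ) = (-3.3432, -5.6570)
cos θ_2 = (43.1785−8²−9²)/(2·8·9) = -0.7071; θ_2 = -134.9990° (elbow-down)
β = atan2(-5.6570,-3.3432) = -120.5823°; ψ = atan2(-6.3641,1.6362) = -75.5819°
θ_1 = β − ψ = -45.0003°
θ_3 = φ − θ_1 − θ_2 = -150.0007° (wrapped to (-180°,180°])

-45.000 -134.999 -150.001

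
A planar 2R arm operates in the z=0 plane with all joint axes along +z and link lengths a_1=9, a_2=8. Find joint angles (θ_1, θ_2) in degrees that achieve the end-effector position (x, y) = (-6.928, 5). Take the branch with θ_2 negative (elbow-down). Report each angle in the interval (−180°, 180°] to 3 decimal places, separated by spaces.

-161.635 -120.001

cos θ_2 = (72.9972−9²−8²)/(2·9·8) = -0.5000; θ_2 = -120.0013° (elbow-down)
β = atan2(5.0000,-6.9280) = 144.1817°; ψ = atan2(-6.9281,4.9998) = -54.1830°
θ_1 = β − ψ = 198.3646°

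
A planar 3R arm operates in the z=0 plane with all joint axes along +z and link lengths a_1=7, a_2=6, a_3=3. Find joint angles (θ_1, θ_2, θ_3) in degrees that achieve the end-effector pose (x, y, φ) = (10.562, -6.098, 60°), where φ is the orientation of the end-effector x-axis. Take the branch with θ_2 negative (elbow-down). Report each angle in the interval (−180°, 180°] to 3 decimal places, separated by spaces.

wrist centre = target − a_3·(cos φ, sin φ) = (9.0620, -8.6961)
cos θ_2 = (157.7416−7²−6²)/(2·7·6) = 0.8660; θ_2 = -30.0062° (elbow-down)
β = atan2(-8.6961,9.0620) = -43.8195°; ψ = atan2(-3.0006,12.1958) = -13.8221°
θ_1 = β − ψ = -29.9975°
θ_3 = φ − θ_1 − θ_2 = 120.0037° (wrapped to (-180°,180°])

-29.997 -30.006 120.004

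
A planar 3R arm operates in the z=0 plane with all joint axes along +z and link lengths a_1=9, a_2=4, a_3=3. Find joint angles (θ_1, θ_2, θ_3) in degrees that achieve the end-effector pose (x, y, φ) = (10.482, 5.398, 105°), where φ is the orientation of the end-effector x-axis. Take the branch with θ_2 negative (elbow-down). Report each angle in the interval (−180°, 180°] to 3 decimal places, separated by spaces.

30.000 -59.996 134.996

wrist centre = target − a_3·(cos φ, sin φ) = (11.2585, 2.5002)
cos θ_2 = (133.0040−9²−4²)/(2·9·4) = 0.5001; θ_2 = -59.9964° (elbow-down)
β = atan2(2.5002,11.2585) = 12.5208°; ψ = atan2(-3.4640,11.0002) = -17.4792°
θ_1 = β − ψ = 30.0000°
θ_3 = φ − θ_1 − θ_2 = 134.9963° (wrapped to (-180°,180°])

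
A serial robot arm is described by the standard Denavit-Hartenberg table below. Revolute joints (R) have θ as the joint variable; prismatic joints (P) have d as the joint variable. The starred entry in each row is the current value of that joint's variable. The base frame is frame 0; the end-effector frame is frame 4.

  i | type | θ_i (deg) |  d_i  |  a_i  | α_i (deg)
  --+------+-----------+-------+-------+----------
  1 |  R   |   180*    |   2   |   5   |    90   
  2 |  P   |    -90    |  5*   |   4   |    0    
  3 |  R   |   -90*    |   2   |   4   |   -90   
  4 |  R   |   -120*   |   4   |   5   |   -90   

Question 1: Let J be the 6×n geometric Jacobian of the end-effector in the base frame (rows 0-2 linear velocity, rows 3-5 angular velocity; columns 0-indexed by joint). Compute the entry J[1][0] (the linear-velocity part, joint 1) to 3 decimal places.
-3.500

axis z_0 = ẑ; lever o_n−o_0 = (-3.5000,11.3301,-6.0000)
cross product → J_v[:, 0] = (-11.3301,-3.5000,0.0000)
J_ω[:, 0] = z_0
entry J[1][0] = -3.5000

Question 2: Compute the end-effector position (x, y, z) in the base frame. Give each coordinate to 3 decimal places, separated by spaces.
-3.500 11.330 -6.000

after link 1: o_1 = (-5.0000, 0.0000, 2.0000)
after link 2: o_2 = (-5.0000, 5.0000, -2.0000)
after link 3: o_3 = (-1.0000, 7.0000, -2.0000)
after link 4: o_4 = (-3.5000, 11.3301, -6.0000)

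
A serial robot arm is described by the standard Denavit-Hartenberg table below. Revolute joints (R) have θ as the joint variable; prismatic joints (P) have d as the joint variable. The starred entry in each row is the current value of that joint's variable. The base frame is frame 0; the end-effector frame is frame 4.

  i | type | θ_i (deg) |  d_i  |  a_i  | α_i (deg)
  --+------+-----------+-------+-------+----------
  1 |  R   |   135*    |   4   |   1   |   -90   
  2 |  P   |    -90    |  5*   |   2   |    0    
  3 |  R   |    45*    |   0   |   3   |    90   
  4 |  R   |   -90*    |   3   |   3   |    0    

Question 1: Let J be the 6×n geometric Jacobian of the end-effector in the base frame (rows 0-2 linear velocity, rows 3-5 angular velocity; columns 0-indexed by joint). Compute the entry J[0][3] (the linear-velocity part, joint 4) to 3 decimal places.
axis z_3 = (0.5000,-0.5000,0.7071); lever o_n−o_3 = (3.6213,0.6213,2.1213)
cross product → J_v[:, 3] = (-1.5000,1.5000,2.1213)
J_ω[:, 3] = z_3
entry J[0][3] = -1.5000

-1.500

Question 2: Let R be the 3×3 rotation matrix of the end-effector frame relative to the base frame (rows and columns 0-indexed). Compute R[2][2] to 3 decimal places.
End-effector z-axis (col 2 of R) = (0.5000,-0.5000,0.7071)
R[2][2] = 0.7071

0.707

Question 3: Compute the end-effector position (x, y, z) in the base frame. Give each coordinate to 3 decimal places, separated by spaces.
-2.121 -0.707 10.243

after link 1: o_1 = (-0.7071, 0.7071, 4.0000)
after link 2: o_2 = (-4.2426, -2.8284, 6.0000)
after link 3: o_3 = (-5.7426, -1.3284, 8.1213)
after link 4: o_4 = (-2.1213, -0.7071, 10.2426)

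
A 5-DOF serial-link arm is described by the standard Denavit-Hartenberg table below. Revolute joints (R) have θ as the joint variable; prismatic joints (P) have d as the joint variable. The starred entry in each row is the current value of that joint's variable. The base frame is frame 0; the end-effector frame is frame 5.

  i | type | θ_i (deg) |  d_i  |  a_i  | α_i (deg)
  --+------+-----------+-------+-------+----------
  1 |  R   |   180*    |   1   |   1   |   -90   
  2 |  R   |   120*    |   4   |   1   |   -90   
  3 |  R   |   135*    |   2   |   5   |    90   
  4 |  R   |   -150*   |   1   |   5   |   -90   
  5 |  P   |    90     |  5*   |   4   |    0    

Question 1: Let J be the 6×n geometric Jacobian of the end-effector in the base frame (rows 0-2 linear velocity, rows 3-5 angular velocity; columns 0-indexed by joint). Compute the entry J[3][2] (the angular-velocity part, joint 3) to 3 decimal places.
0.866

axis z_2 = (0.8660,-0.0000,0.5000); lever o_n−o_2 = (-6.3644,0.1201,1.3632)
cross product → J_v[:, 2] = (-0.0601,-4.3628,0.1040)
J_ω[:, 2] = z_2
entry J[3][2] = 0.8660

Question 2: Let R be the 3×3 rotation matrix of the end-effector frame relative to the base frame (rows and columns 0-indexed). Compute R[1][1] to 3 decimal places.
End-effector y-axis (col 1 of R) = (0.1268,0.6124,0.7803)
R[1][1] = 0.6124

0.612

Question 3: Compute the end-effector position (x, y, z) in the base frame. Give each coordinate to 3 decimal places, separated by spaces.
after link 1: o_1 = (-1.0000, 0.0000, 1.0000)
after link 2: o_2 = (-0.5000, -4.0000, 0.1340)
after link 3: o_3 = (-0.5357, -0.4645, 4.1958)
after link 4: o_4 = (-0.8163, -2.8192, -0.3182)
after link 5: o_5 = (-6.8644, -3.8799, 1.4972)

-6.864 -3.880 1.497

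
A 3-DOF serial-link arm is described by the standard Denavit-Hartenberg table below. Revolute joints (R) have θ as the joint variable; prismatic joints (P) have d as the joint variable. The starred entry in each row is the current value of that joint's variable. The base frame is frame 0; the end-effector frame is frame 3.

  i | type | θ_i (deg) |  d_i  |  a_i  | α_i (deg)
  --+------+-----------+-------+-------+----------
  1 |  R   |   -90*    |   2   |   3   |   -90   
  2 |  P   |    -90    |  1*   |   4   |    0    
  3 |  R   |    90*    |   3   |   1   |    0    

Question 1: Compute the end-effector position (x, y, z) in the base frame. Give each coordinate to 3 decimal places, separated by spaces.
4.000 -4.000 6.000

after link 1: o_1 = (0.0000, -3.0000, 2.0000)
after link 2: o_2 = (1.0000, -3.0000, 6.0000)
after link 3: o_3 = (4.0000, -4.0000, 6.0000)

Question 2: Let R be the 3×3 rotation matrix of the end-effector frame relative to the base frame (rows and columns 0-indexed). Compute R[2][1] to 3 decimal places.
End-effector y-axis (col 1 of R) = (0.0000,0.0000,-1.0000)
R[2][1] = -1.0000

-1.000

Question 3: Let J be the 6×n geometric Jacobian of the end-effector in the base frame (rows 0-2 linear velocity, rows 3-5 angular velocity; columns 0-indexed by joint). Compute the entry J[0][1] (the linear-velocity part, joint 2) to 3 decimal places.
1.000

prismatic axis z_1 = (1.0000,0.0000,0.0000)
J_v[:, 1] = z_1; J_ω[:, 1] = (0,0,0)
entry J[0][1] = 1.0000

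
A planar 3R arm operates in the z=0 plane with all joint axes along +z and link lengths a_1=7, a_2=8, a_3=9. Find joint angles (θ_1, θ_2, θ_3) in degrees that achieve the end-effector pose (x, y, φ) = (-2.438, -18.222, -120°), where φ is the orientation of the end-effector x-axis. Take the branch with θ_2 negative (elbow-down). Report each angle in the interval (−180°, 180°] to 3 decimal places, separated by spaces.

wrist centre = target − a_3·(cos φ, sin φ) = (2.0620, -10.4278)
cos θ_2 = (112.9903−7²−8²)/(2·7·8) = -0.0001; θ_2 = -90.0050° (elbow-down)
β = atan2(-10.4278,2.0620) = -78.8146°; ψ = atan2(-8.0000,6.9993) = -48.8169°
θ_1 = β − ψ = -29.9977°
θ_3 = φ − θ_1 − θ_2 = 0.0026° (wrapped to (-180°,180°])

-29.998 -90.005 0.003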